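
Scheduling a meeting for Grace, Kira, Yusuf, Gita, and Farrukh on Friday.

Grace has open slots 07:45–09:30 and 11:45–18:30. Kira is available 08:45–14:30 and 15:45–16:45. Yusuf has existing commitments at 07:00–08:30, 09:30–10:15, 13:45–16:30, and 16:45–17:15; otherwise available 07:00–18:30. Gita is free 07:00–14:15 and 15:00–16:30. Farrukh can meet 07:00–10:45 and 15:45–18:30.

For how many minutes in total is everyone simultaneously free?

Yusuf free within 07:00–18:30: 08:30–09:30, 10:15–13:45, 16:30–16:45, 17:15–18:30.
Grace ∩ Kira: 08:45–09:30, 11:45–14:30, 15:45–16:45.
Grace ∩ Kira ∩ Yusuf: 08:45–09:30, 11:45–13:45, 16:30–16:45.
Grace ∩ Kira ∩ Yusuf ∩ Gita: 08:45–09:30, 11:45–13:45.
Grace ∩ Kira ∩ Yusuf ∩ Gita ∩ Farrukh: 08:45–09:30.
Total common minutes: 45.

45 minutes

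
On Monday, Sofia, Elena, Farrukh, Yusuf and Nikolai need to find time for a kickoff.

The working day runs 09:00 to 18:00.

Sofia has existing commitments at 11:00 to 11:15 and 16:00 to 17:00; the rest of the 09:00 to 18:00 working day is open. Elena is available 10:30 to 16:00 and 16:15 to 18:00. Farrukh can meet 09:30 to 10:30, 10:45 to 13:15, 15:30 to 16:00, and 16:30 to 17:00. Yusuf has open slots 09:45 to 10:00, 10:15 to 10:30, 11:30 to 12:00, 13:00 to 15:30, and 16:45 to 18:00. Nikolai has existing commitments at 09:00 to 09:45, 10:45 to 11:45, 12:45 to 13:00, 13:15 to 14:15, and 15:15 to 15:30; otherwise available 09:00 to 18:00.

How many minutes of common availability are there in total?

30 minutes

Sofia free within 09:00–18:00: 09:00–11:00, 11:15–16:00, 17:00–18:00.
Nikolai free within 09:00–18:00: 09:45–10:45, 11:45–12:45, 13:00–13:15, 14:15–15:15, 15:30–18:00.
Sofia ∩ Elena: 10:30–11:00, 11:15–16:00, 17:00–18:00.
Sofia ∩ Elena ∩ Farrukh: 10:45–11:00, 11:15–13:15, 15:30–16:00.
Sofia ∩ Elena ∩ Farrukh ∩ Yusuf: 11:30–12:00, 13:00–13:15.
Sofia ∩ Elena ∩ Farrukh ∩ Yusuf ∩ Nikolai: 11:45–12:00, 13:00–13:15.
Total common minutes: 15 + 15 = 30.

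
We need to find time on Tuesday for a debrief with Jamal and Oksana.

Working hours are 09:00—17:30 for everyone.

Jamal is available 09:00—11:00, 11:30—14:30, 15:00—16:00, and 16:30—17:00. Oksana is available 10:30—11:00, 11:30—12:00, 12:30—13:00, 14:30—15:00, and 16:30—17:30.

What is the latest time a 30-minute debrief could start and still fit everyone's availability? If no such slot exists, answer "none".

Jamal ∩ Oksana: 10:30–11:00, 11:30–12:00, 12:30–13:00, 16:30–17:00.
Windows ≥ 30 min: 10:30–11:00, 11:30–12:00, 12:30–13:00, 16:30–17:00.
Latest start in the last window 16:30–17:00 is 17:00 − 30 min = 16:30.

16:30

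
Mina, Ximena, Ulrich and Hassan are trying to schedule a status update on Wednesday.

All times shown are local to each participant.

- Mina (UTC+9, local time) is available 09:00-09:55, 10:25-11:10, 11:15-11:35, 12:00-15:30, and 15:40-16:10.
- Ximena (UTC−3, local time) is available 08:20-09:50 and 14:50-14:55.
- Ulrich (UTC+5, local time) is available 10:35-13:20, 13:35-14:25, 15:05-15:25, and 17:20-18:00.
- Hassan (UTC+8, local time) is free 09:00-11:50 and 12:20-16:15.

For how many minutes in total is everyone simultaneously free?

0 minutes

Mina → UTC: 00:00–00:55, 01:25–02:10, 02:15–02:35, 03:00–06:30, 06:40–07:10.
Ximena → UTC: 11:20–12:50, 17:50–17:55.
Ulrich → UTC: 05:35–08:20, 08:35–09:25, 10:05–10:25, 12:20–13:00.
Hassan → UTC: 01:00–03:50, 04:20–08:15.
Mina ∩ Ximena: (none).
Mina ∩ Ximena ∩ Ulrich: (none).
Mina ∩ Ximena ∩ Ulrich ∩ Hassan: (none).
Total common minutes: 0.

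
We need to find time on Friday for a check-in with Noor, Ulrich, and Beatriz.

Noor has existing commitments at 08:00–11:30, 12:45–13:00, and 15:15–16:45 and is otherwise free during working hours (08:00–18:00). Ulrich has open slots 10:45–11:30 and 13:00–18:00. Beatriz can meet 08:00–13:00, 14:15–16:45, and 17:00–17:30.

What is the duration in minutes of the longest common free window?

Noor free within 08:00–18:00: 11:30–12:45, 13:00–15:15, 16:45–18:00.
Noor ∩ Ulrich: 13:00–15:15, 16:45–18:00.
Noor ∩ Ulrich ∩ Beatriz: 14:15–15:15, 17:00–17:30.
Common window lengths: 60, 30 min; longest is 60.

60 minutes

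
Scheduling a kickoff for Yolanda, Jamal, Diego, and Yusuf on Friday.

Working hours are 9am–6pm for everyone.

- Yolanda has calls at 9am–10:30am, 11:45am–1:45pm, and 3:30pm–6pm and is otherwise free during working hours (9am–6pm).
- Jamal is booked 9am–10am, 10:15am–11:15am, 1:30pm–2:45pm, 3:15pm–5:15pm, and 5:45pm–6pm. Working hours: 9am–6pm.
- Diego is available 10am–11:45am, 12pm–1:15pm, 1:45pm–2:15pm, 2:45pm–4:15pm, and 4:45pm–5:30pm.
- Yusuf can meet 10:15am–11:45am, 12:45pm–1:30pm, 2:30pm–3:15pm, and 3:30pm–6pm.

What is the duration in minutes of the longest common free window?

30 minutes

Yolanda free within 09:00–18:00: 10:30–11:45, 13:45–15:30.
Jamal free within 09:00–18:00: 10:00–10:15, 11:15–13:30, 14:45–15:15, 17:15–17:45.
Yolanda ∩ Jamal: 11:15–11:45, 14:45–15:15.
Yolanda ∩ Jamal ∩ Diego: 11:15–11:45, 14:45–15:15.
Yolanda ∩ Jamal ∩ Diego ∩ Yusuf: 11:15–11:45, 14:45–15:15.
Common window lengths: 30, 30 min; longest is 30.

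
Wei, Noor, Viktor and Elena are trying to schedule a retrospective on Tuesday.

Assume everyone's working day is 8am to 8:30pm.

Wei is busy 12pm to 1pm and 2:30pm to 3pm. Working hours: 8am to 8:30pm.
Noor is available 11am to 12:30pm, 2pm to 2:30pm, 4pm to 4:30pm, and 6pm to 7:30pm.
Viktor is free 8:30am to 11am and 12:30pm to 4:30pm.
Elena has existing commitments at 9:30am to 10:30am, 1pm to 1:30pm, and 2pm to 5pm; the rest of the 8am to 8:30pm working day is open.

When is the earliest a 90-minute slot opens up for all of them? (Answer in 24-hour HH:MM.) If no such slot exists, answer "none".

none

Wei free within 08:00–20:30: 08:00–12:00, 13:00–14:30, 15:00–20:30.
Elena free within 08:00–20:30: 08:00–09:30, 10:30–13:00, 13:30–14:00, 17:00–20:30.
Wei ∩ Noor: 11:00–12:00, 14:00–14:30, 16:00–16:30, 18:00–19:30.
Wei ∩ Noor ∩ Viktor: 14:00–14:30, 16:00–16:30.
Wei ∩ Noor ∩ Viktor ∩ Elena: (none).
Windows ≥ 90 min: (none).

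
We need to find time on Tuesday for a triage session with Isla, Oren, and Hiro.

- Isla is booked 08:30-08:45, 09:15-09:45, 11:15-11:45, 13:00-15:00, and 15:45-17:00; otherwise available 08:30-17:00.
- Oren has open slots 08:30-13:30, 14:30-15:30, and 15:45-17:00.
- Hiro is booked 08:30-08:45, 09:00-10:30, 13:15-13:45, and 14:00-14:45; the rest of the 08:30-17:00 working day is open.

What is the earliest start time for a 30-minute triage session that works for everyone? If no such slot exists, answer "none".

10:30

Isla free within 08:30–17:00: 08:45–09:15, 09:45–11:15, 11:45–13:00, 15:00–15:45.
Hiro free within 08:30–17:00: 08:45–09:00, 10:30–13:15, 13:45–14:00, 14:45–17:00.
Isla ∩ Oren: 08:45–09:15, 09:45–11:15, 11:45–13:00, 15:00–15:30.
Isla ∩ Oren ∩ Hiro: 08:45–09:00, 10:30–11:15, 11:45–13:00, 15:00–15:30.
Windows ≥ 30 min: 10:30–11:15, 11:45–13:00, 15:00–15:30.
Earliest such window starts at 10:30.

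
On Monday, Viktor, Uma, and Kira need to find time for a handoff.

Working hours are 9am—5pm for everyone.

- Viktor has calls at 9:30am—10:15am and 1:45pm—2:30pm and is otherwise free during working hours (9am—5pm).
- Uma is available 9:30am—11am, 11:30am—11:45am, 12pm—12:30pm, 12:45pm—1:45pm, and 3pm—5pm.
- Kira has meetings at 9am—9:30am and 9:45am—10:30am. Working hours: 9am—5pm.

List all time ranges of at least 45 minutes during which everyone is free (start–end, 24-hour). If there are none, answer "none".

Viktor free within 09:00–17:00: 09:00–09:30, 10:15–13:45, 14:30–17:00.
Kira free within 09:00–17:00: 09:30–09:45, 10:30–17:00.
Viktor ∩ Uma: 10:15–11:00, 11:30–11:45, 12:00–12:30, 12:45–13:45, 15:00–17:00.
Viktor ∩ Uma ∩ Kira: 10:30–11:00, 11:30–11:45, 12:00–12:30, 12:45–13:45, 15:00–17:00.
Windows ≥ 45 min: 12:45–13:45, 15:00–17:00.

12:45–13:45, 15:00–17:00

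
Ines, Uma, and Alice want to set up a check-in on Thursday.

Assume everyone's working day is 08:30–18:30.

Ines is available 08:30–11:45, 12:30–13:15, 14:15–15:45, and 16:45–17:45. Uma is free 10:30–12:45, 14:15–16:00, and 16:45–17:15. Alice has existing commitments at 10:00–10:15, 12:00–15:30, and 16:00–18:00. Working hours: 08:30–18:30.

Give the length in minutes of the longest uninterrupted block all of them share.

75 minutes

Alice free within 08:30–18:30: 08:30–10:00, 10:15–12:00, 15:30–16:00, 18:00–18:30.
Ines ∩ Uma: 10:30–11:45, 12:30–12:45, 14:15–15:45, 16:45–17:15.
Ines ∩ Uma ∩ Alice: 10:30–11:45, 15:30–15:45.
Common window lengths: 75, 15 min; longest is 75.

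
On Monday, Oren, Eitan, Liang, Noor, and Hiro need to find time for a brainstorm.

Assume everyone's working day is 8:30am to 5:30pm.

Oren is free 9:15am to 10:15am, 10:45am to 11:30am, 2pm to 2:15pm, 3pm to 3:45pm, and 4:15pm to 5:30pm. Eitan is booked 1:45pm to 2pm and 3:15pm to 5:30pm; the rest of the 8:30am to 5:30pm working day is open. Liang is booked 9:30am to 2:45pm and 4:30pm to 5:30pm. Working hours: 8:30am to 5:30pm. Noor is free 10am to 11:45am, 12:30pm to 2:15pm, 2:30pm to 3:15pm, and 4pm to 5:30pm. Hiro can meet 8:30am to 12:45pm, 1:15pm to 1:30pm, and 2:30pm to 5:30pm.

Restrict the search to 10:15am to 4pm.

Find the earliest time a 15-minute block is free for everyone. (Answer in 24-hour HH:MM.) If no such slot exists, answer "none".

15:00

Eitan free within 08:30–17:30: 08:30–13:45, 14:00–15:15.
Liang free within 08:30–17:30: 08:30–09:30, 14:45–16:30.
Oren ∩ Eitan: 09:15–10:15, 10:45–11:30, 14:00–14:15, 15:00–15:15.
Oren ∩ Eitan ∩ Liang: 09:15–09:30, 15:00–15:15.
Oren ∩ Eitan ∩ Liang ∩ Noor: 15:00–15:15.
Oren ∩ Eitan ∩ Liang ∩ Noor ∩ Hiro: 15:00–15:15.
Restricted to 10:15–16:00: 15:00–15:15.
Windows ≥ 15 min: 15:00–15:15.
Earliest such window starts at 15:00.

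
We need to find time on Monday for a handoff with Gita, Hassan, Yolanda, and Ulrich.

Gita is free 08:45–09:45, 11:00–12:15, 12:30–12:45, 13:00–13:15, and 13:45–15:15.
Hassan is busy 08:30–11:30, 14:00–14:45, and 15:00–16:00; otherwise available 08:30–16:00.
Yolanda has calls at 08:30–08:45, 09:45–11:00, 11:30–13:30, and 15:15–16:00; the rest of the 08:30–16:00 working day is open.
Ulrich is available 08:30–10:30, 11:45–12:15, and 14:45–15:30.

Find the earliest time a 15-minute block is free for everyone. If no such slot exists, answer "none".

14:45

Hassan free within 08:30–16:00: 11:30–14:00, 14:45–15:00.
Yolanda free within 08:30–16:00: 08:45–09:45, 11:00–11:30, 13:30–15:15.
Gita ∩ Hassan: 11:30–12:15, 12:30–12:45, 13:00–13:15, 13:45–14:00, 14:45–15:00.
Gita ∩ Hassan ∩ Yolanda: 13:45–14:00, 14:45–15:00.
Gita ∩ Hassan ∩ Yolanda ∩ Ulrich: 14:45–15:00.
Windows ≥ 15 min: 14:45–15:00.
Earliest such window starts at 14:45.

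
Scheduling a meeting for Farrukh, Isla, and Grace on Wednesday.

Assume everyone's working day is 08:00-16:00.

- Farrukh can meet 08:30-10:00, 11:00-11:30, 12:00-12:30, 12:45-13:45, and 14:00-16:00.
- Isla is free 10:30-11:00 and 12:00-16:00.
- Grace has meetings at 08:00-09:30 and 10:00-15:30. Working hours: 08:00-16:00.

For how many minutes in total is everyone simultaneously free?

30 minutes

Grace free within 08:00–16:00: 09:30–10:00, 15:30–16:00.
Farrukh ∩ Isla: 12:00–12:30, 12:45–13:45, 14:00–16:00.
Farrukh ∩ Isla ∩ Grace: 15:30–16:00.
Total common minutes: 30.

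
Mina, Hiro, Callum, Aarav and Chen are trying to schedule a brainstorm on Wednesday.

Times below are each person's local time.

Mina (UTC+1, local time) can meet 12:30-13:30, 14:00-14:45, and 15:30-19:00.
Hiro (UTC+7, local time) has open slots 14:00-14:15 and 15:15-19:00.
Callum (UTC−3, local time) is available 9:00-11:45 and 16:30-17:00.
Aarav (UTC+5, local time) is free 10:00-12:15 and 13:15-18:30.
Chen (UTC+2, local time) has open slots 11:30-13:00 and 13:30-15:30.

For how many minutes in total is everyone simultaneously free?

Mina → UTC: 11:30–12:30, 13:00–13:45, 14:30–18:00.
Hiro → UTC: 07:00–07:15, 08:15–12:00.
Callum → UTC: 12:00–14:45, 19:30–20:00.
Aarav → UTC: 05:00–07:15, 08:15–13:30.
Chen → UTC: 09:30–11:00, 11:30–13:30.
Mina ∩ Hiro: 11:30–12:00.
Mina ∩ Hiro ∩ Callum: (none).
Mina ∩ Hiro ∩ Callum ∩ Aarav: (none).
Mina ∩ Hiro ∩ Callum ∩ Aarav ∩ Chen: (none).
Total common minutes: 0.

0 minutes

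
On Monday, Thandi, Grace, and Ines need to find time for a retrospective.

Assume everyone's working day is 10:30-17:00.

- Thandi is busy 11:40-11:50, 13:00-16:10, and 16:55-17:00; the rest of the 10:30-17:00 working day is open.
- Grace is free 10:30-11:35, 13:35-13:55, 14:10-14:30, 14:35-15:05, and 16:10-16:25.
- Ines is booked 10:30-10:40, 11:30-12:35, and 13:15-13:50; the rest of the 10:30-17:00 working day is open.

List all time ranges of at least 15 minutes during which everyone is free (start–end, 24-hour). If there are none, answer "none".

10:40–11:30, 16:10–16:25

Thandi free within 10:30–17:00: 10:30–11:40, 11:50–13:00, 16:10–16:55.
Ines free within 10:30–17:00: 10:40–11:30, 12:35–13:15, 13:50–17:00.
Thandi ∩ Grace: 10:30–11:35, 16:10–16:25.
Thandi ∩ Grace ∩ Ines: 10:40–11:30, 16:10–16:25.
Windows ≥ 15 min: 10:40–11:30, 16:10–16:25.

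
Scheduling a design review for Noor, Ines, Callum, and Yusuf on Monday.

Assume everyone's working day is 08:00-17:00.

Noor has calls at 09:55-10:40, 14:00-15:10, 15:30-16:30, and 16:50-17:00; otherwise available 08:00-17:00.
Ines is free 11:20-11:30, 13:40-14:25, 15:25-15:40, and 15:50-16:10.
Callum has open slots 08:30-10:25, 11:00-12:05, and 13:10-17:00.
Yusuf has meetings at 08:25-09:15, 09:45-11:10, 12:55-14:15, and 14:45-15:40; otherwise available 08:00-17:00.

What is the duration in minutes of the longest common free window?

10 minutes

Noor free within 08:00–17:00: 08:00–09:55, 10:40–14:00, 15:10–15:30, 16:30–16:50.
Yusuf free within 08:00–17:00: 08:00–08:25, 09:15–09:45, 11:10–12:55, 14:15–14:45, 15:40–17:00.
Noor ∩ Ines: 11:20–11:30, 13:40–14:00, 15:25–15:30.
Noor ∩ Ines ∩ Callum: 11:20–11:30, 13:40–14:00, 15:25–15:30.
Noor ∩ Ines ∩ Callum ∩ Yusuf: 11:20–11:30.
Single common window of 10 minutes.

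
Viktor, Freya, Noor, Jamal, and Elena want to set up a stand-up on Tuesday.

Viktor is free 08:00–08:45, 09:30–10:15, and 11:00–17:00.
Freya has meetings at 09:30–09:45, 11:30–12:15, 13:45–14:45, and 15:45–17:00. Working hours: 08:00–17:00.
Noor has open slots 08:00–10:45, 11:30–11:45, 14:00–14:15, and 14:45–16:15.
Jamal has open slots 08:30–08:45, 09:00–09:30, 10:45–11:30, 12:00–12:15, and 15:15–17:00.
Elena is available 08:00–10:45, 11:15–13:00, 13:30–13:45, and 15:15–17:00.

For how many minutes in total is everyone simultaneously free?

45 minutes

Freya free within 08:00–17:00: 08:00–09:30, 09:45–11:30, 12:15–13:45, 14:45–15:45.
Viktor ∩ Freya: 08:00–08:45, 09:45–10:15, 11:00–11:30, 12:15–13:45, 14:45–15:45.
Viktor ∩ Freya ∩ Noor: 08:00–08:45, 09:45–10:15, 14:45–15:45.
Viktor ∩ Freya ∩ Noor ∩ Jamal: 08:30–08:45, 15:15–15:45.
Viktor ∩ Freya ∩ Noor ∩ Jamal ∩ Elena: 08:30–08:45, 15:15–15:45.
Total common minutes: 15 + 30 = 45.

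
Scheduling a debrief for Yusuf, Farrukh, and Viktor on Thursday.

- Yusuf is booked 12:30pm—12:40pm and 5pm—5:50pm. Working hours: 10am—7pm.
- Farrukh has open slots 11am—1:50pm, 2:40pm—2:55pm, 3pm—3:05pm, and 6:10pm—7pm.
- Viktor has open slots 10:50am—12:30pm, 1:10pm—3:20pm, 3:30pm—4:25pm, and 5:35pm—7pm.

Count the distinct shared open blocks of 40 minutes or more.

Yusuf free within 10:00–19:00: 10:00–12:30, 12:40–17:00, 17:50–19:00.
Yusuf ∩ Farrukh: 11:00–12:30, 12:40–13:50, 14:40–14:55, 15:00–15:05, 18:10–19:00.
Yusuf ∩ Farrukh ∩ Viktor: 11:00–12:30, 13:10–13:50, 14:40–14:55, 15:00–15:05, 18:10–19:00.
Windows ≥ 40 min: 11:00–12:30, 13:10–13:50, 18:10–19:00.
That's 3 windows.

3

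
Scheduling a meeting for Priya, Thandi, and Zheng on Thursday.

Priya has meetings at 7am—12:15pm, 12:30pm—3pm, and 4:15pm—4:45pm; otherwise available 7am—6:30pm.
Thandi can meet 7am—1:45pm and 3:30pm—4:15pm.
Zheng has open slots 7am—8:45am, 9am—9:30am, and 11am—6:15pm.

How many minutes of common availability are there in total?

60 minutes

Priya free within 07:00–18:30: 12:15–12:30, 15:00–16:15, 16:45–18:30.
Priya ∩ Thandi: 12:15–12:30, 15:30–16:15.
Priya ∩ Thandi ∩ Zheng: 12:15–12:30, 15:30–16:15.
Total common minutes: 15 + 45 = 60.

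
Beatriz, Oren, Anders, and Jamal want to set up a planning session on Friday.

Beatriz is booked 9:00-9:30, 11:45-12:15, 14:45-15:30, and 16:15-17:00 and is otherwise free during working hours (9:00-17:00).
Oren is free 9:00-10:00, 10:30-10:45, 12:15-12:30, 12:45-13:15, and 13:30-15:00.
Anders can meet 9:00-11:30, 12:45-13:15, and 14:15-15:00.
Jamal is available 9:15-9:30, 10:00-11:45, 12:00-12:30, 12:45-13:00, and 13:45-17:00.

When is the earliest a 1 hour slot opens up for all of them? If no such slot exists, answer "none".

none

Beatriz free within 09:00–17:00: 09:30–11:45, 12:15–14:45, 15:30–16:15.
Beatriz ∩ Oren: 09:30–10:00, 10:30–10:45, 12:15–12:30, 12:45–13:15, 13:30–14:45.
Beatriz ∩ Oren ∩ Anders: 09:30–10:00, 10:30–10:45, 12:45–13:15, 14:15–14:45.
Beatriz ∩ Oren ∩ Anders ∩ Jamal: 10:30–10:45, 12:45–13:00, 14:15–14:45.
Windows ≥ 60 min: (none).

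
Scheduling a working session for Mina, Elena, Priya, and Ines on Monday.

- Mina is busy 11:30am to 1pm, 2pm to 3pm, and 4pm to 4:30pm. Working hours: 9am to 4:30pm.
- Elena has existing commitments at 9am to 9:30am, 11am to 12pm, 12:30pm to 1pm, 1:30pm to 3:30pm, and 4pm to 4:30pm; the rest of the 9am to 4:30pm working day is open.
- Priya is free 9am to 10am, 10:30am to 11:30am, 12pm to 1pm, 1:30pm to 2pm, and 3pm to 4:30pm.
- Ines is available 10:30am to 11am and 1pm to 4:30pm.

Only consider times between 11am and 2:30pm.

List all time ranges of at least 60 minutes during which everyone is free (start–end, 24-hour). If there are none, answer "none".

none

Mina free within 09:00–16:30: 09:00–11:30, 13:00–14:00, 15:00–16:00.
Elena free within 09:00–16:30: 09:30–11:00, 12:00–12:30, 13:00–13:30, 15:30–16:00.
Mina ∩ Elena: 09:30–11:00, 13:00–13:30, 15:30–16:00.
Mina ∩ Elena ∩ Priya: 09:30–10:00, 10:30–11:00, 15:30–16:00.
Mina ∩ Elena ∩ Priya ∩ Ines: 10:30–11:00, 15:30–16:00.
Restricted to 11:00–14:30: (none).
Windows ≥ 60 min: (none).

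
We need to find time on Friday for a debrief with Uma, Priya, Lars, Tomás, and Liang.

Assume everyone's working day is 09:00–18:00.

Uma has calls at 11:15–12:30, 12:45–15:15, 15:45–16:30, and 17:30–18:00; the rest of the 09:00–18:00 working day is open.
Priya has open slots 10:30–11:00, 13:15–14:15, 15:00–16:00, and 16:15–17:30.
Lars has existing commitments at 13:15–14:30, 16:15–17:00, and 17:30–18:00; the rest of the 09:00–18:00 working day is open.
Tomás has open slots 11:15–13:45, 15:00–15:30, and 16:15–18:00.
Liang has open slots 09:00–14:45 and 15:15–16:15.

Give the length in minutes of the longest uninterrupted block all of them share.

Uma free within 09:00–18:00: 09:00–11:15, 12:30–12:45, 15:15–15:45, 16:30–17:30.
Lars free within 09:00–18:00: 09:00–13:15, 14:30–16:15, 17:00–17:30.
Uma ∩ Priya: 10:30–11:00, 15:15–15:45, 16:30–17:30.
Uma ∩ Priya ∩ Lars: 10:30–11:00, 15:15–15:45, 17:00–17:30.
Uma ∩ Priya ∩ Lars ∩ Tomás: 15:15–15:30, 17:00–17:30.
Uma ∩ Priya ∩ Lars ∩ Tomás ∩ Liang: 15:15–15:30.
Single common window of 15 minutes.

15 minutes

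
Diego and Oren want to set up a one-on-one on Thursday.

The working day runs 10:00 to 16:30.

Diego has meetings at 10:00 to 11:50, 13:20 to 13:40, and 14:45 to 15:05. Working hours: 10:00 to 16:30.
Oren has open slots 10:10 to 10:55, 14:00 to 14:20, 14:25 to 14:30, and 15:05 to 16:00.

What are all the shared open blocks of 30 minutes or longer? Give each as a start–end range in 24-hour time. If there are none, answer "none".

Diego free within 10:00–16:30: 11:50–13:20, 13:40–14:45, 15:05–16:30.
Diego ∩ Oren: 14:00–14:20, 14:25–14:30, 15:05–16:00.
Windows ≥ 30 min: 15:05–16:00.

15:05–16:00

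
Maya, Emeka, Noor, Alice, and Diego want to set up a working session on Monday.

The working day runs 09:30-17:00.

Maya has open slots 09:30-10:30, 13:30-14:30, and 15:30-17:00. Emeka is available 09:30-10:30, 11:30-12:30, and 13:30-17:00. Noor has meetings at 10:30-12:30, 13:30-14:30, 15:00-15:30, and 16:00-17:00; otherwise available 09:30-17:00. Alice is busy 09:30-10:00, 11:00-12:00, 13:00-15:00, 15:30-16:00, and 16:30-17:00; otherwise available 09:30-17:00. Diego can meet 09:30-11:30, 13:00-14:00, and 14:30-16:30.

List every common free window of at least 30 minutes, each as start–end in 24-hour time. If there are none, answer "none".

Noor free within 09:30–17:00: 09:30–10:30, 12:30–13:30, 14:30–15:00, 15:30–16:00.
Alice free within 09:30–17:00: 10:00–11:00, 12:00–13:00, 15:00–15:30, 16:00–16:30.
Maya ∩ Emeka: 09:30–10:30, 13:30–14:30, 15:30–17:00.
Maya ∩ Emeka ∩ Noor: 09:30–10:30, 15:30–16:00.
Maya ∩ Emeka ∩ Noor ∩ Alice: 10:00–10:30.
Maya ∩ Emeka ∩ Noor ∩ Alice ∩ Diego: 10:00–10:30.
Windows ≥ 30 min: 10:00–10:30.

10:00–10:30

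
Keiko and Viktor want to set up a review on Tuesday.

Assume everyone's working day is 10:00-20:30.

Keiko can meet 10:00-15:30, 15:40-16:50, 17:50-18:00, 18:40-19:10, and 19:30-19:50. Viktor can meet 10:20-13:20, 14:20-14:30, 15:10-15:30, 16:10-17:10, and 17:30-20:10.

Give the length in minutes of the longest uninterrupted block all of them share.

Keiko ∩ Viktor: 10:20–13:20, 14:20–14:30, 15:10–15:30, 16:10–16:50, 17:50–18:00, 18:40–19:10, 19:30–19:50.
Common window lengths: 180, 10, 20, 40, 10, 30, 20 min; longest is 180.

180 minutes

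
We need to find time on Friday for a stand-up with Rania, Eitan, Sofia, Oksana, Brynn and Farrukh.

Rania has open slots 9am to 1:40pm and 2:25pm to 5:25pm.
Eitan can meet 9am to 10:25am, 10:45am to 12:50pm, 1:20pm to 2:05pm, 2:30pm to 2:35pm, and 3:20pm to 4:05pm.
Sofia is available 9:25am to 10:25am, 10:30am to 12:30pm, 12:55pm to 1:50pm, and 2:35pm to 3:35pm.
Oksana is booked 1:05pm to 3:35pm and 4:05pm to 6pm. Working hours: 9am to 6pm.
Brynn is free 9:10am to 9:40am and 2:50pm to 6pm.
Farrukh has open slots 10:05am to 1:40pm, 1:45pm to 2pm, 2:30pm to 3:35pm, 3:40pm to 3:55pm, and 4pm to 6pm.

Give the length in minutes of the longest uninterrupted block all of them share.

0 minutes

Oksana free within 09:00–18:00: 09:00–13:05, 15:35–16:05.
Rania ∩ Eitan: 09:00–10:25, 10:45–12:50, 13:20–13:40, 14:30–14:35, 15:20–16:05.
Rania ∩ Eitan ∩ Sofia: 09:25–10:25, 10:45–12:30, 13:20–13:40, 15:20–15:35.
Rania ∩ Eitan ∩ Sofia ∩ Oksana: 09:25–10:25, 10:45–12:30.
Rania ∩ Eitan ∩ Sofia ∩ Oksana ∩ Brynn: 09:25–09:40.
Rania ∩ Eitan ∩ Sofia ∩ Oksana ∩ Brynn ∩ Farrukh: (none).
No common window.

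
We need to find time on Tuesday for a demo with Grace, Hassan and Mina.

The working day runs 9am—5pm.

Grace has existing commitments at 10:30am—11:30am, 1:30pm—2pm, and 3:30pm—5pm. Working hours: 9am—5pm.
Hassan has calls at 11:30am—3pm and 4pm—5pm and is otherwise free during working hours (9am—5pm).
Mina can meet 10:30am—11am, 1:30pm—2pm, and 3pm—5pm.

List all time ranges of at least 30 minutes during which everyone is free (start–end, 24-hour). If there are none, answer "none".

Grace free within 09:00–17:00: 09:00–10:30, 11:30–13:30, 14:00–15:30.
Hassan free within 09:00–17:00: 09:00–11:30, 15:00–16:00.
Grace ∩ Hassan: 09:00–10:30, 15:00–15:30.
Grace ∩ Hassan ∩ Mina: 15:00–15:30.
Windows ≥ 30 min: 15:00–15:30.

15:00–15:30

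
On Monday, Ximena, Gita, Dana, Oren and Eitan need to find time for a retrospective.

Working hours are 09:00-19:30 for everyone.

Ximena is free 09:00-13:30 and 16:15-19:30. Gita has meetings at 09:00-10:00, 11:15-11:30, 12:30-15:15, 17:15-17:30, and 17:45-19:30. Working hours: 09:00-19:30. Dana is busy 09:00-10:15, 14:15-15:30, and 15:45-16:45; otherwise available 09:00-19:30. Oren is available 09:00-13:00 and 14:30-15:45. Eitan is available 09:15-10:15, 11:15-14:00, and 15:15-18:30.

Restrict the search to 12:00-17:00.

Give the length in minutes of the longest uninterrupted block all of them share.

30 minutes

Gita free within 09:00–19:30: 10:00–11:15, 11:30–12:30, 15:15–17:15, 17:30–17:45.
Dana free within 09:00–19:30: 10:15–14:15, 15:30–15:45, 16:45–19:30.
Ximena ∩ Gita: 10:00–11:15, 11:30–12:30, 16:15–17:15, 17:30–17:45.
Ximena ∩ Gita ∩ Dana: 10:15–11:15, 11:30–12:30, 16:45–17:15, 17:30–17:45.
Ximena ∩ Gita ∩ Dana ∩ Oren: 10:15–11:15, 11:30–12:30.
Ximena ∩ Gita ∩ Dana ∩ Oren ∩ Eitan: 11:30–12:30.
Restricted to 12:00–17:00: 12:00–12:30.
Single common window of 30 minutes.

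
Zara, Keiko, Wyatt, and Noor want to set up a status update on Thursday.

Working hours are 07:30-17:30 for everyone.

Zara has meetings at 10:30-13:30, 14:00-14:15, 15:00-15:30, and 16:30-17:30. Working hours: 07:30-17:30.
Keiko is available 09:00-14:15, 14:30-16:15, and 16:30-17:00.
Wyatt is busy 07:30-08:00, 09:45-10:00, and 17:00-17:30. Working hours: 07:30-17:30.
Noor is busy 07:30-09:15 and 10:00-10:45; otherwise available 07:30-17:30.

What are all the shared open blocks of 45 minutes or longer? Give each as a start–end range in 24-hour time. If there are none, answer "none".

Zara free within 07:30–17:30: 07:30–10:30, 13:30–14:00, 14:15–15:00, 15:30–16:30.
Wyatt free within 07:30–17:30: 08:00–09:45, 10:00–17:00.
Noor free within 07:30–17:30: 09:15–10:00, 10:45–17:30.
Zara ∩ Keiko: 09:00–10:30, 13:30–14:00, 14:30–15:00, 15:30–16:15.
Zara ∩ Keiko ∩ Wyatt: 09:00–09:45, 10:00–10:30, 13:30–14:00, 14:30–15:00, 15:30–16:15.
Zara ∩ Keiko ∩ Wyatt ∩ Noor: 09:15–09:45, 13:30–14:00, 14:30–15:00, 15:30–16:15.
Windows ≥ 45 min: 15:30–16:15.

15:30–16:15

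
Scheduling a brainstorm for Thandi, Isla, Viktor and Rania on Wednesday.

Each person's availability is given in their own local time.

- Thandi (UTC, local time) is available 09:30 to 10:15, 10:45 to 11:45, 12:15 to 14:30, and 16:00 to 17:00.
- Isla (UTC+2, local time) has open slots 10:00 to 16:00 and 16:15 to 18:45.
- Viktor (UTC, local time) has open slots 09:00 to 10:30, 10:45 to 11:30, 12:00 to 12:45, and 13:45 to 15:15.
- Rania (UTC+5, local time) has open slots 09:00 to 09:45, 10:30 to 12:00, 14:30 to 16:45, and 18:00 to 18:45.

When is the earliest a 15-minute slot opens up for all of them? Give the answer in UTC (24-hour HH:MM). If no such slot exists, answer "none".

09:30

Thandi → UTC: 09:30–10:15, 10:45–11:45, 12:15–14:30, 16:00–17:00.
Isla → UTC: 08:00–14:00, 14:15–16:45.
Viktor → UTC: 09:00–10:30, 10:45–11:30, 12:00–12:45, 13:45–15:15.
Rania → UTC: 04:00–04:45, 05:30–07:00, 09:30–11:45, 13:00–13:45.
Thandi ∩ Isla: 09:30–10:15, 10:45–11:45, 12:15–14:00, 14:15–14:30, 16:00–16:45.
Thandi ∩ Isla ∩ Viktor: 09:30–10:15, 10:45–11:30, 12:15–12:45, 13:45–14:00, 14:15–14:30.
Thandi ∩ Isla ∩ Viktor ∩ Rania: 09:30–10:15, 10:45–11:30.
Windows ≥ 15 min: 09:30–10:15, 10:45–11:30.
Earliest such window starts at 09:30.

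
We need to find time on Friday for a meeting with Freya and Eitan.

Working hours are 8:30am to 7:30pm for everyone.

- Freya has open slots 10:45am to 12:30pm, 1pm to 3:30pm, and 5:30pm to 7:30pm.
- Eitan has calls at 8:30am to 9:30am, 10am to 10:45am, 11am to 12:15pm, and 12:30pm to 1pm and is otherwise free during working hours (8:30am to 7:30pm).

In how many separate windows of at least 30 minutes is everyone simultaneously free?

Eitan free within 08:30–19:30: 09:30–10:00, 10:45–11:00, 12:15–12:30, 13:00–19:30.
Freya ∩ Eitan: 10:45–11:00, 12:15–12:30, 13:00–15:30, 17:30–19:30.
Windows ≥ 30 min: 13:00–15:30, 17:30–19:30.
That's 2 windows.

2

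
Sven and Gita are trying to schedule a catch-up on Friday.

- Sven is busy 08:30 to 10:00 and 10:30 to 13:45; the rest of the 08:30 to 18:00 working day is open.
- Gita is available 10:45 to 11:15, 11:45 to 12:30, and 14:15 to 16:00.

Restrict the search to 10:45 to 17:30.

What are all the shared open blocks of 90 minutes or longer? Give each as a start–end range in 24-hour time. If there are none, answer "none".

14:15–16:00

Sven free within 08:30–18:00: 10:00–10:30, 13:45–18:00.
Sven ∩ Gita: 14:15–16:00.
Restricted to 10:45–17:30: 14:15–16:00.
Windows ≥ 90 min: 14:15–16:00.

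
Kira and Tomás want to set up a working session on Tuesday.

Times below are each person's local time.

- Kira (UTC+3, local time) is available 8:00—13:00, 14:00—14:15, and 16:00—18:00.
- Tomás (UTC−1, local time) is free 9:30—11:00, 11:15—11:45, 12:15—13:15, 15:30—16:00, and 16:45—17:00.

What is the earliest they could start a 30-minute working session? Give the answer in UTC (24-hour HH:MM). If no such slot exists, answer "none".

Kira → UTC: 05:00–10:00, 11:00–11:15, 13:00–15:00.
Tomás → UTC: 10:30–12:00, 12:15–12:45, 13:15–14:15, 16:30–17:00, 17:45–18:00.
Kira ∩ Tomás: 11:00–11:15, 13:15–14:15.
Windows ≥ 30 min: 13:15–14:15.
Earliest such window starts at 13:15.

13:15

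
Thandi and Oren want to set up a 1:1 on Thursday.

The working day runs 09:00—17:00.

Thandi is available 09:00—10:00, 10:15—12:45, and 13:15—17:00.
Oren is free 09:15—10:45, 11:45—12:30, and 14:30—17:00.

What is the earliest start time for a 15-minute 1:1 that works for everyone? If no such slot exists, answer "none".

Thandi ∩ Oren: 09:15–10:00, 10:15–10:45, 11:45–12:30, 14:30–17:00.
Windows ≥ 15 min: 09:15–10:00, 10:15–10:45, 11:45–12:30, 14:30–17:00.
Earliest such window starts at 09:15.

09:15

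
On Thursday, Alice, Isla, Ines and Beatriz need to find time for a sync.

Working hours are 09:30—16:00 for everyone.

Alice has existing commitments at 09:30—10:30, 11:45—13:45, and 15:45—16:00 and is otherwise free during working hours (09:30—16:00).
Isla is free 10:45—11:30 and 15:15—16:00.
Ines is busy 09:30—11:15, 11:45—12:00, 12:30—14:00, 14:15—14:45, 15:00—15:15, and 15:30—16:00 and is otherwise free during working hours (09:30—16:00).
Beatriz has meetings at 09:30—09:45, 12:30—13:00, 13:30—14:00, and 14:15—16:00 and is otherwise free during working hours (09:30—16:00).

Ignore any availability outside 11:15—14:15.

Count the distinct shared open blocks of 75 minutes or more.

0

Alice free within 09:30–16:00: 10:30–11:45, 13:45–15:45.
Ines free within 09:30–16:00: 11:15–11:45, 12:00–12:30, 14:00–14:15, 14:45–15:00, 15:15–15:30.
Beatriz free within 09:30–16:00: 09:45–12:30, 13:00–13:30, 14:00–14:15.
Alice ∩ Isla: 10:45–11:30, 15:15–15:45.
Alice ∩ Isla ∩ Ines: 11:15–11:30, 15:15–15:30.
Alice ∩ Isla ∩ Ines ∩ Beatriz: 11:15–11:30.
Restricted to 11:15–14:15: 11:15–11:30.
Windows ≥ 75 min: (none).
That's 0 windows.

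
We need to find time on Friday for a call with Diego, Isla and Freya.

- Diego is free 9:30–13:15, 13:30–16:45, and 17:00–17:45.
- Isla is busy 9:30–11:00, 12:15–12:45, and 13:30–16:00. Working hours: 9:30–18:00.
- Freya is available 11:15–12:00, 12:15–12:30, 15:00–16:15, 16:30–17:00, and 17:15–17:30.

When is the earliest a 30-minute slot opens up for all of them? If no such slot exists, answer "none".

Isla free within 09:30–18:00: 11:00–12:15, 12:45–13:30, 16:00–18:00.
Diego ∩ Isla: 11:00–12:15, 12:45–13:15, 16:00–16:45, 17:00–17:45.
Diego ∩ Isla ∩ Freya: 11:15–12:00, 16:00–16:15, 16:30–16:45, 17:15–17:30.
Windows ≥ 30 min: 11:15–12:00.
Earliest such window starts at 11:15.

11:15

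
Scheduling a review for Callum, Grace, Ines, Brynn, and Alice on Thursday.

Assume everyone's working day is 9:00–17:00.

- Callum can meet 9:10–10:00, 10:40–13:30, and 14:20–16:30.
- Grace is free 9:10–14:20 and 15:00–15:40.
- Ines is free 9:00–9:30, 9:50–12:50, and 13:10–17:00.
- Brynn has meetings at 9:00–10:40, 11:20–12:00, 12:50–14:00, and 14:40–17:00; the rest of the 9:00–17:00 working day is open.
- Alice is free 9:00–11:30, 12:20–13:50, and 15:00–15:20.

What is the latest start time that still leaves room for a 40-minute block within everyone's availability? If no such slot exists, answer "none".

10:40

Brynn free within 09:00–17:00: 10:40–11:20, 12:00–12:50, 14:00–14:40.
Callum ∩ Grace: 09:10–10:00, 10:40–13:30, 15:00–15:40.
Callum ∩ Grace ∩ Ines: 09:10–09:30, 09:50–10:00, 10:40–12:50, 13:10–13:30, 15:00–15:40.
Callum ∩ Grace ∩ Ines ∩ Brynn: 10:40–11:20, 12:00–12:50.
Callum ∩ Grace ∩ Ines ∩ Brynn ∩ Alice: 10:40–11:20, 12:20–12:50.
Windows ≥ 40 min: 10:40–11:20.
Latest start in the last window 10:40–11:20 is 11:20 − 40 min = 10:40.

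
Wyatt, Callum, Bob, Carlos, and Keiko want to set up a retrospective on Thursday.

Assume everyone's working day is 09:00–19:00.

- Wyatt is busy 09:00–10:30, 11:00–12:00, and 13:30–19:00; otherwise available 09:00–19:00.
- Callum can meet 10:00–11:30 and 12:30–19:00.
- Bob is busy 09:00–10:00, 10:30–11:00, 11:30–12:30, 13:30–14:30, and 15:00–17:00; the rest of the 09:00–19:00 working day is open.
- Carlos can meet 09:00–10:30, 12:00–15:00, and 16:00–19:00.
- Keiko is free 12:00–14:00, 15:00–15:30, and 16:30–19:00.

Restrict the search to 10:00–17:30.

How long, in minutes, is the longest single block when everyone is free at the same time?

60 minutes

Wyatt free within 09:00–19:00: 10:30–11:00, 12:00–13:30.
Bob free within 09:00–19:00: 10:00–10:30, 11:00–11:30, 12:30–13:30, 14:30–15:00, 17:00–19:00.
Wyatt ∩ Callum: 10:30–11:00, 12:30–13:30.
Wyatt ∩ Callum ∩ Bob: 12:30–13:30.
Wyatt ∩ Callum ∩ Bob ∩ Carlos: 12:30–13:30.
Wyatt ∩ Callum ∩ Bob ∩ Carlos ∩ Keiko: 12:30–13:30.
Restricted to 10:00–17:30: 12:30–13:30.
Single common window of 60 minutes.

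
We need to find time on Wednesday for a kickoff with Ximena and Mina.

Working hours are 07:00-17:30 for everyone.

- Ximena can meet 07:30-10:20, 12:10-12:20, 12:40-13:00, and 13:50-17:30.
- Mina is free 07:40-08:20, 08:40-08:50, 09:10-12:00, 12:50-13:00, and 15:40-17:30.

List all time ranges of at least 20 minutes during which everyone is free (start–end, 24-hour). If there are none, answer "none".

Ximena ∩ Mina: 07:40–08:20, 08:40–08:50, 09:10–10:20, 12:50–13:00, 15:40–17:30.
Windows ≥ 20 min: 07:40–08:20, 09:10–10:20, 15:40–17:30.

07:40–08:20, 09:10–10:20, 15:40–17:30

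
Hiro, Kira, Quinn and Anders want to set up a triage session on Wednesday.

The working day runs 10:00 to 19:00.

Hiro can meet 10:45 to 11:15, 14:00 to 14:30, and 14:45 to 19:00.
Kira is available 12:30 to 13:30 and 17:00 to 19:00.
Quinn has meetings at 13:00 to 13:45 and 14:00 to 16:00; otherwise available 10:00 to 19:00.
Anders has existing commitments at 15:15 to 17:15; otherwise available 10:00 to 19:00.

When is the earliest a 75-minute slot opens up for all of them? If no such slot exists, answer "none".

17:15

Quinn free within 10:00–19:00: 10:00–13:00, 13:45–14:00, 16:00–19:00.
Anders free within 10:00–19:00: 10:00–15:15, 17:15–19:00.
Hiro ∩ Kira: 17:00–19:00.
Hiro ∩ Kira ∩ Quinn: 17:00–19:00.
Hiro ∩ Kira ∩ Quinn ∩ Anders: 17:15–19:00.
Windows ≥ 75 min: 17:15–19:00.
Earliest such window starts at 17:15.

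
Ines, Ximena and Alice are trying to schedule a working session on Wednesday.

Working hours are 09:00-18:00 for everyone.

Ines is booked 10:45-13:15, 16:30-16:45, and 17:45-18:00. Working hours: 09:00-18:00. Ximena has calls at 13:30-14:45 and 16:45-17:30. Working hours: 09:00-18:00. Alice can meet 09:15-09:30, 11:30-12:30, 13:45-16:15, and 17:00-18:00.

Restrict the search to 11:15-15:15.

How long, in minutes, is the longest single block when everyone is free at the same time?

Ines free within 09:00–18:00: 09:00–10:45, 13:15–16:30, 16:45–17:45.
Ximena free within 09:00–18:00: 09:00–13:30, 14:45–16:45, 17:30–18:00.
Ines ∩ Ximena: 09:00–10:45, 13:15–13:30, 14:45–16:30, 17:30–17:45.
Ines ∩ Ximena ∩ Alice: 09:15–09:30, 14:45–16:15, 17:30–17:45.
Restricted to 11:15–15:15: 14:45–15:15.
Single common window of 30 minutes.

30 minutes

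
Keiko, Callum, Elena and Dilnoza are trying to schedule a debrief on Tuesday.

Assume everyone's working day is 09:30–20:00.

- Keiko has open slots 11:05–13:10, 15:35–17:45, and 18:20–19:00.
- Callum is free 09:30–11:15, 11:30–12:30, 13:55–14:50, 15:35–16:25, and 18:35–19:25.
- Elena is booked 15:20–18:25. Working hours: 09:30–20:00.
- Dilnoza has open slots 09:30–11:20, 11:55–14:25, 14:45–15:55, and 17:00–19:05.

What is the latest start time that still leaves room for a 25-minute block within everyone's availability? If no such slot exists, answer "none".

Elena free within 09:30–20:00: 09:30–15:20, 18:25–20:00.
Keiko ∩ Callum: 11:05–11:15, 11:30–12:30, 15:35–16:25, 18:35–19:00.
Keiko ∩ Callum ∩ Elena: 11:05–11:15, 11:30–12:30, 18:35–19:00.
Keiko ∩ Callum ∩ Elena ∩ Dilnoza: 11:05–11:15, 11:55–12:30, 18:35–19:00.
Windows ≥ 25 min: 11:55–12:30, 18:35–19:00.
Latest start in the last window 18:35–19:00 is 19:00 − 25 min = 18:35.

18:35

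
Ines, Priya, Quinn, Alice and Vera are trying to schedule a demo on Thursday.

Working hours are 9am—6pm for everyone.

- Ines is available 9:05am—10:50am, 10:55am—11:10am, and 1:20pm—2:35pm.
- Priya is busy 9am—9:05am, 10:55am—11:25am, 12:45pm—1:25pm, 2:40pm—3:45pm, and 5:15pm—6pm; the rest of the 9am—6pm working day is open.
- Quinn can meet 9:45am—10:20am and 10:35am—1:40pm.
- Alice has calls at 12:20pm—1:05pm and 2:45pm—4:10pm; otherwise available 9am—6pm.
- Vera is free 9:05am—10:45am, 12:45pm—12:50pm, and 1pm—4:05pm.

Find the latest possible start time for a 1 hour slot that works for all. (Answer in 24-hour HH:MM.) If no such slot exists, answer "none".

Priya free within 09:00–18:00: 09:05–10:55, 11:25–12:45, 13:25–14:40, 15:45–17:15.
Alice free within 09:00–18:00: 09:00–12:20, 13:05–14:45, 16:10–18:00.
Ines ∩ Priya: 09:05–10:50, 13:25–14:35.
Ines ∩ Priya ∩ Quinn: 09:45–10:20, 10:35–10:50, 13:25–13:40.
Ines ∩ Priya ∩ Quinn ∩ Alice: 09:45–10:20, 10:35–10:50, 13:25–13:40.
Ines ∩ Priya ∩ Quinn ∩ Alice ∩ Vera: 09:45–10:20, 10:35–10:45, 13:25–13:40.
Windows ≥ 60 min: (none).

none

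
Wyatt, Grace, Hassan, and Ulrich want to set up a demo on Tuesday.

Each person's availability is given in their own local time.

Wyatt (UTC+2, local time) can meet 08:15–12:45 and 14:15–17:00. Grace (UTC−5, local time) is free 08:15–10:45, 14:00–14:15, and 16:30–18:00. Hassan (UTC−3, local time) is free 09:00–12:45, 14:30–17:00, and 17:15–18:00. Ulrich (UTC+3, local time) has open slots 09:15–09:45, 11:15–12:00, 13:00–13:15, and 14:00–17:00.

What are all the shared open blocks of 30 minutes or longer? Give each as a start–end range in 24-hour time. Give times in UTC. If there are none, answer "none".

13:15–14:00

Wyatt → UTC: 06:15–10:45, 12:15–15:00.
Grace → UTC: 13:15–15:45, 19:00–19:15, 21:30–23:00.
Hassan → UTC: 12:00–15:45, 17:30–20:00, 20:15–21:00.
Ulrich → UTC: 06:15–06:45, 08:15–09:00, 10:00–10:15, 11:00–14:00.
Wyatt ∩ Grace: 13:15–15:00.
Wyatt ∩ Grace ∩ Hassan: 13:15–15:00.
Wyatt ∩ Grace ∩ Hassan ∩ Ulrich: 13:15–14:00.
Windows ≥ 30 min: 13:15–14:00.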